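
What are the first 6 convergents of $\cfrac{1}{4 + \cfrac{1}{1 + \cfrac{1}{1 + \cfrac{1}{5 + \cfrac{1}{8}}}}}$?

Using the convergent recurrence p_i = a_i*p_{i-1} + p_{i-2}, q_i = a_i*q_{i-1} + q_{i-2} with p_{-2}=0, p_{-1}=1, q_{-2}=1, q_{-1}=0:
  i=0: a_0=0, p_0 = 0*1 + 0 = 0, q_0 = 0*0 + 1 = 1.
  i=1: a_1=4, p_1 = 4*0 + 1 = 1, q_1 = 4*1 + 0 = 4.
  i=2: a_2=1, p_2 = 1*1 + 0 = 1, q_2 = 1*4 + 1 = 5.
  i=3: a_3=1, p_3 = 1*1 + 1 = 2, q_3 = 1*5 + 4 = 9.
  i=4: a_4=5, p_4 = 5*2 + 1 = 11, q_4 = 5*9 + 5 = 50.
  i=5: a_5=8, p_5 = 8*11 + 2 = 90, q_5 = 8*50 + 9 = 409.

0/1, 1/4, 1/5, 2/9, 11/50, 90/409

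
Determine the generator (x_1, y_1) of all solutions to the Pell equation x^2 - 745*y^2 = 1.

(x, y) = (12769001, 467820)

First expand sqrt(745) as a continued fraction. With x_i = (sqrt(745) + m_i)/d_i and (m_0, d_0) = (0, 1): a_0 = floor(sqrt(745)) = 27, since 27^2 = 729 <= 745 < 784 = 28^2.
Iterate m_{i+1} = d_i*a_i - m_i, d_{i+1} = (745 - m_{i+1}^2)/d_i, a_{i+1} = floor((a_0 + m_{i+1})/d_{i+1}):
  m_1 = 1*27 - 0 = 27, d_1 = (745 - 27^2)/1 = 16/1 = 16, a_1 = floor((27 + 27)/16) = 3.
  m_2 = 16*3 - 27 = 21, d_2 = (745 - 21^2)/16 = 304/16 = 19, a_2 = floor((27 + 21)/19) = 2.
  m_3 = 19*2 - 21 = 17, d_3 = (745 - 17^2)/19 = 456/19 = 24, a_3 = floor((27 + 17)/24) = 1.
  m_4 = 24*1 - 17 = 7, d_4 = (745 - 7^2)/24 = 696/24 = 29, a_4 = floor((27 + 7)/29) = 1.
  m_5 = 29*1 - 7 = 22, d_5 = (745 - 22^2)/29 = 261/29 = 9, a_5 = floor((27 + 22)/9) = 5.
  m_6 = 9*5 - 22 = 23, d_6 = (745 - 23^2)/9 = 216/9 = 24, a_6 = floor((27 + 23)/24) = 2.
  m_7 = 24*2 - 23 = 25, d_7 = (745 - 25^2)/24 = 120/24 = 5, a_7 = floor((27 + 25)/5) = 10.
  m_8 = 5*10 - 25 = 25, d_8 = (745 - 25^2)/5 = 120/5 = 24, a_8 = floor((27 + 25)/24) = 2.
  m_9 = 24*2 - 25 = 23, d_9 = (745 - 23^2)/24 = 216/24 = 9, a_9 = floor((27 + 23)/9) = 5.
  m_10 = 9*5 - 23 = 22, d_10 = (745 - 22^2)/9 = 261/9 = 29, a_10 = floor((27 + 22)/29) = 1.
  m_11 = 29*1 - 22 = 7, d_11 = (745 - 7^2)/29 = 696/29 = 24, a_11 = floor((27 + 7)/24) = 1.
  m_12 = 24*1 - 7 = 17, d_12 = (745 - 17^2)/24 = 456/24 = 19, a_12 = floor((27 + 17)/19) = 2.
  m_13 = 19*2 - 17 = 21, d_13 = (745 - 21^2)/19 = 304/19 = 16, a_13 = floor((27 + 21)/16) = 3.
  m_14 = 16*3 - 21 = 27, d_14 = (745 - 27^2)/16 = 16/16 = 1, a_14 = floor((27 + 27)/1) = 54.
  m_15 = 1*54 - 27 = 27, d_15 = (745 - 27^2)/1 = 16/1 = 16: (m_15, d_15) = (m_1, d_1) = (27, 16), so from here the quotients repeat a_1, ..., a_14; the period length is 14.
So sqrt(745) = [27; (3, 2, 1, 1, 5, 2, 10, 2, 5, 1, 1, 2, 3, 54)] with period length k = 14.
k is even, so the fundamental solution of x^2 - 745y^2 = 1 is (p_{k-1}, q_{k-1}) = (p_13, q_13); compute convergents through index 13.
Convergents (p_i = a_i*p_{i-1} + p_{i-2}, q_i = a_i*q_{i-1} + q_{i-2} with p_{-2}=0, p_{-1}=1, q_{-2}=1, q_{-1}=0):
  i=0: a_0=27, p_0 = 27*1 + 0 = 27, q_0 = 27*0 + 1 = 1.
  i=1: a_1=3, p_1 = 3*27 + 1 = 82, q_1 = 3*1 + 0 = 3.
  i=2: a_2=2, p_2 = 2*82 + 27 = 191, q_2 = 2*3 + 1 = 7.
  i=3: a_3=1, p_3 = 1*191 + 82 = 273, q_3 = 1*7 + 3 = 10.
  i=4: a_4=1, p_4 = 1*273 + 191 = 464, q_4 = 1*10 + 7 = 17.
  i=5: a_5=5, p_5 = 5*464 + 273 = 2593, q_5 = 5*17 + 10 = 95.
  i=6: a_6=2, p_6 = 2*2593 + 464 = 5650, q_6 = 2*95 + 17 = 207.
  i=7: a_7=10, p_7 = 10*5650 + 2593 = 59093, q_7 = 10*207 + 95 = 2165.
  i=8: a_8=2, p_8 = 2*59093 + 5650 = 123836, q_8 = 2*2165 + 207 = 4537.
  i=9: a_9=5, p_9 = 5*123836 + 59093 = 678273, q_9 = 5*4537 + 2165 = 24850.
  i=10: a_10=1, p_10 = 1*678273 + 123836 = 802109, q_10 = 1*24850 + 4537 = 29387.
  i=11: a_11=1, p_11 = 1*802109 + 678273 = 1480382, q_11 = 1*29387 + 24850 = 54237.
  i=12: a_12=2, p_12 = 2*1480382 + 802109 = 3762873, q_12 = 2*54237 + 29387 = 137861.
  i=13: a_13=3, p_13 = 3*3762873 + 1480382 = 12769001, q_13 = 3*137861 + 54237 = 467820.
Check: 12769001^2 - 745*467820^2 = 163047386538001 - 163047386538000 = 1, so (x, y) = (12769001, 467820) solves the equation, and by the theorem it is the least positive solution.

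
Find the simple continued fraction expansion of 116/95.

[1; 4, 1, 1, 10]

Run the Euclidean algorithm on 116 and 95; the successive quotients are the partial quotients a_0, a_1, ... (each step inverts the fractional part left over by the previous one):
  116 = 1*95 + 21, so a_0 = 1.
  95 = 4*21 + 11, so a_1 = 4.
  21 = 1*11 + 10, so a_2 = 1.
  11 = 1*10 + 1, so a_3 = 1.
  10 = 10*1 + 0, so a_4 = 10.
The remainder reaches 0 after 5 divisions, so the expansion has 5 partial quotients, read off in order.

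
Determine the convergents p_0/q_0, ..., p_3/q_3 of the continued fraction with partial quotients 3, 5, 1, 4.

3/1, 16/5, 19/6, 92/29

Using the convergent recurrence p_i = a_i*p_{i-1} + p_{i-2}, q_i = a_i*q_{i-1} + q_{i-2} with p_{-2}=0, p_{-1}=1, q_{-2}=1, q_{-1}=0:
  i=0: a_0=3, p_0 = 3*1 + 0 = 3, q_0 = 3*0 + 1 = 1.
  i=1: a_1=5, p_1 = 5*3 + 1 = 16, q_1 = 5*1 + 0 = 5.
  i=2: a_2=1, p_2 = 1*16 + 3 = 19, q_2 = 1*5 + 1 = 6.
  i=3: a_3=4, p_3 = 4*19 + 16 = 92, q_3 = 4*6 + 5 = 29.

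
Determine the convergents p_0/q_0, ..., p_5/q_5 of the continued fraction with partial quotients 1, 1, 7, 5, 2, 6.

1/1, 2/1, 15/8, 77/41, 169/90, 1091/581

Using the convergent recurrence p_i = a_i*p_{i-1} + p_{i-2}, q_i = a_i*q_{i-1} + q_{i-2} with p_{-2}=0, p_{-1}=1, q_{-2}=1, q_{-1}=0:
  i=0: a_0=1, p_0 = 1*1 + 0 = 1, q_0 = 1*0 + 1 = 1.
  i=1: a_1=1, p_1 = 1*1 + 1 = 2, q_1 = 1*1 + 0 = 1.
  i=2: a_2=7, p_2 = 7*2 + 1 = 15, q_2 = 7*1 + 1 = 8.
  i=3: a_3=5, p_3 = 5*15 + 2 = 77, q_3 = 5*8 + 1 = 41.
  i=4: a_4=2, p_4 = 2*77 + 15 = 169, q_4 = 2*41 + 8 = 90.
  i=5: a_5=6, p_5 = 6*169 + 77 = 1091, q_5 = 6*90 + 41 = 581.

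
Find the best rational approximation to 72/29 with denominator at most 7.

Expand x = 72/29 as a continued fraction with the Euclidean algorithm:
  72 = 2*29 + 14, so a_0 = 2.
  29 = 2*14 + 1, so a_1 = 2.
  14 = 14*1 + 0, so a_2 = 14.
so x = [2; 2, 14].
Convergents (p_i = a_i*p_{i-1} + p_{i-2}, q_i = a_i*q_{i-1} + q_{i-2} with p_{-2}=0, p_{-1}=1, q_{-2}=1, q_{-1}=0), until the denominator exceeds 7:
  i=0: a_0=2, p_0 = 2*1 + 0 = 2, q_0 = 2*0 + 1 = 1.
  i=1: a_1=2, p_1 = 2*2 + 1 = 5, q_1 = 2*1 + 0 = 2.
  i=2: a_2=14, p_2 = 14*5 + 2 = 72, q_2 = 14*2 + 1 = 29.
q_2 = 29 > 7, so the last convergent with denominator <= 7 is p_1/q_1 = 5/2.
The closest fraction with denominator <= 7 is either p_1/q_1 or the intermediate fraction (k*p_1 + p_0)/(k*q_1 + q_0) with the largest k >= 1 whose denominator stays <= 7; these approach x as k grows, and every other convergent or intermediate fraction in range is farther away.
Largest k: floor((7 - q_0)/q_1) = floor((7 - 1)/2) = 3.
That gives (3*5 + 2)/(3*2 + 1) = 17/7.
Compare the errors: |x - 5/2| = |72*2 - 5*29|/(29*2) = 1/58, and |x - 17/7| = |72*7 - 17*29|/(29*7) = 11/203.
Cross-multiplying, 1*203 = 203 < 638 = 11*58, so 1/58 is smaller: the convergent 5/2 is closer to x than 17/7.

5/2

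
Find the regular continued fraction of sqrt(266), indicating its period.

[16; (3, 4, 3, 32)]

Write x_i = (sqrt(266) + m_i)/d_i with (m_0, d_0) = (0, 1). a_0 = floor(sqrt(266)) = 16, since 16^2 = 256 <= 266 < 289 = 17^2.
Iterate m_{i+1} = d_i*a_i - m_i, d_{i+1} = (266 - m_{i+1}^2)/d_i, a_{i+1} = floor((a_0 + m_{i+1})/d_{i+1}):
  m_1 = 1*16 - 0 = 16, d_1 = (266 - 16^2)/1 = 10/1 = 10, a_1 = floor((16 + 16)/10) = 3.
  m_2 = 10*3 - 16 = 14, d_2 = (266 - 14^2)/10 = 70/10 = 7, a_2 = floor((16 + 14)/7) = 4.
  m_3 = 7*4 - 14 = 14, d_3 = (266 - 14^2)/7 = 70/7 = 10, a_3 = floor((16 + 14)/10) = 3.
  m_4 = 10*3 - 14 = 16, d_4 = (266 - 16^2)/10 = 10/10 = 1, a_4 = floor((16 + 16)/1) = 32.
  m_5 = 1*32 - 16 = 16, d_5 = (266 - 16^2)/1 = 10/1 = 10: (m_5, d_5) = (m_1, d_1) = (16, 10), so from here the quotients repeat a_1, ..., a_4; the period length is 4.
Hence the expansion of sqrt(266) is a_0 = 16 followed by the repeating block 3, 4, 3, 32 (period 4).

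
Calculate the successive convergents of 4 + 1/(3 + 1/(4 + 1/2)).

4/1, 13/3, 56/13, 125/29

Using the convergent recurrence p_i = a_i*p_{i-1} + p_{i-2}, q_i = a_i*q_{i-1} + q_{i-2} with p_{-2}=0, p_{-1}=1, q_{-2}=1, q_{-1}=0:
  i=0: a_0=4, p_0 = 4*1 + 0 = 4, q_0 = 4*0 + 1 = 1.
  i=1: a_1=3, p_1 = 3*4 + 1 = 13, q_1 = 3*1 + 0 = 3.
  i=2: a_2=4, p_2 = 4*13 + 4 = 56, q_2 = 4*3 + 1 = 13.
  i=3: a_3=2, p_3 = 2*56 + 13 = 125, q_3 = 2*13 + 3 = 29.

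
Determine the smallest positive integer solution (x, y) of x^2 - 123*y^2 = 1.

First expand sqrt(123) as a continued fraction. With x_i = (sqrt(123) + m_i)/d_i and (m_0, d_0) = (0, 1): a_0 = floor(sqrt(123)) = 11, since 11^2 = 121 <= 123 < 144 = 12^2.
Iterate m_{i+1} = d_i*a_i - m_i, d_{i+1} = (123 - m_{i+1}^2)/d_i, a_{i+1} = floor((a_0 + m_{i+1})/d_{i+1}):
  m_1 = 1*11 - 0 = 11, d_1 = (123 - 11^2)/1 = 2/1 = 2, a_1 = floor((11 + 11)/2) = 11.
  m_2 = 2*11 - 11 = 11, d_2 = (123 - 11^2)/2 = 2/2 = 1, a_2 = floor((11 + 11)/1) = 22.
  m_3 = 1*22 - 11 = 11, d_3 = (123 - 11^2)/1 = 2/1 = 2: (m_3, d_3) = (m_1, d_1) = (11, 2), so from here the quotients repeat a_1, a_2; the period length is 2.
So sqrt(123) = [11; (11, 22)] with period length k = 2.
k is even, so the fundamental solution of x^2 - 123y^2 = 1 is (p_{k-1}, q_{k-1}) = (p_1, q_1); compute convergents through index 1.
Convergents (p_i = a_i*p_{i-1} + p_{i-2}, q_i = a_i*q_{i-1} + q_{i-2} with p_{-2}=0, p_{-1}=1, q_{-2}=1, q_{-1}=0):
  i=0: a_0=11, p_0 = 11*1 + 0 = 11, q_0 = 11*0 + 1 = 1.
  i=1: a_1=11, p_1 = 11*11 + 1 = 122, q_1 = 11*1 + 0 = 11.
Check: 122^2 - 123*11^2 = 14884 - 14883 = 1, so (x, y) = (122, 11) solves the equation, and by the theorem it is the least positive solution.

(x, y) = (122, 11)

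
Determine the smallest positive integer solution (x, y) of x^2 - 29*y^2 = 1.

First expand sqrt(29) as a continued fraction. With x_i = (sqrt(29) + m_i)/d_i and (m_0, d_0) = (0, 1): a_0 = floor(sqrt(29)) = 5, since 5^2 = 25 <= 29 < 36 = 6^2.
Iterate m_{i+1} = d_i*a_i - m_i, d_{i+1} = (29 - m_{i+1}^2)/d_i, a_{i+1} = floor((a_0 + m_{i+1})/d_{i+1}):
  m_1 = 1*5 - 0 = 5, d_1 = (29 - 5^2)/1 = 4/1 = 4, a_1 = floor((5 + 5)/4) = 2.
  m_2 = 4*2 - 5 = 3, d_2 = (29 - 3^2)/4 = 20/4 = 5, a_2 = floor((5 + 3)/5) = 1.
  m_3 = 5*1 - 3 = 2, d_3 = (29 - 2^2)/5 = 25/5 = 5, a_3 = floor((5 + 2)/5) = 1.
  m_4 = 5*1 - 2 = 3, d_4 = (29 - 3^2)/5 = 20/5 = 4, a_4 = floor((5 + 3)/4) = 2.
  m_5 = 4*2 - 3 = 5, d_5 = (29 - 5^2)/4 = 4/4 = 1, a_5 = floor((5 + 5)/1) = 10.
  m_6 = 1*10 - 5 = 5, d_6 = (29 - 5^2)/1 = 4/1 = 4: (m_6, d_6) = (m_1, d_1) = (5, 4), so from here the quotients repeat a_1, ..., a_5; the period length is 5.
So sqrt(29) = [5; (2, 1, 1, 2, 10)] with period length k = 5.
k is odd, so (p_{k-1}, q_{k-1}) only solves x^2 - 29y^2 = -1 and the fundamental solution of x^2 - 29y^2 = 1 is (p_{2k-1}, q_{2k-1}) = (p_9, q_9); compute convergents through index 9, running through the period twice.
Convergents (p_i = a_i*p_{i-1} + p_{i-2}, q_i = a_i*q_{i-1} + q_{i-2} with p_{-2}=0, p_{-1}=1, q_{-2}=1, q_{-1}=0):
  i=0: a_0=5, p_0 = 5*1 + 0 = 5, q_0 = 5*0 + 1 = 1.
  i=1: a_1=2, p_1 = 2*5 + 1 = 11, q_1 = 2*1 + 0 = 2.
  i=2: a_2=1, p_2 = 1*11 + 5 = 16, q_2 = 1*2 + 1 = 3.
  i=3: a_3=1, p_3 = 1*16 + 11 = 27, q_3 = 1*3 + 2 = 5.
  i=4: a_4=2, p_4 = 2*27 + 16 = 70, q_4 = 2*5 + 3 = 13.
  i=5: a_5=10, p_5 = 10*70 + 27 = 727, q_5 = 10*13 + 5 = 135.
  i=6: a_6=2, p_6 = 2*727 + 70 = 1524, q_6 = 2*135 + 13 = 283.
  i=7: a_7=1, p_7 = 1*1524 + 727 = 2251, q_7 = 1*283 + 135 = 418.
  i=8: a_8=1, p_8 = 1*2251 + 1524 = 3775, q_8 = 1*418 + 283 = 701.
  i=9: a_9=2, p_9 = 2*3775 + 2251 = 9801, q_9 = 2*701 + 418 = 1820.
Indeed p_4^2 - 29*q_4^2 = 4900 - 4901 = -1, not +1.
Check: 9801^2 - 29*1820^2 = 96059601 - 96059600 = 1, so (x, y) = (9801, 1820) solves the equation, and by the theorem it is the least positive solution.

(x, y) = (9801, 1820)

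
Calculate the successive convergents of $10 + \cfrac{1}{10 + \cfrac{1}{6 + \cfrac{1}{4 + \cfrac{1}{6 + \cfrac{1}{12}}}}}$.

10/1, 101/10, 616/61, 2565/254, 16006/1585, 194637/19274

Using the convergent recurrence p_i = a_i*p_{i-1} + p_{i-2}, q_i = a_i*q_{i-1} + q_{i-2} with p_{-2}=0, p_{-1}=1, q_{-2}=1, q_{-1}=0:
  i=0: a_0=10, p_0 = 10*1 + 0 = 10, q_0 = 10*0 + 1 = 1.
  i=1: a_1=10, p_1 = 10*10 + 1 = 101, q_1 = 10*1 + 0 = 10.
  i=2: a_2=6, p_2 = 6*101 + 10 = 616, q_2 = 6*10 + 1 = 61.
  i=3: a_3=4, p_3 = 4*616 + 101 = 2565, q_3 = 4*61 + 10 = 254.
  i=4: a_4=6, p_4 = 6*2565 + 616 = 16006, q_4 = 6*254 + 61 = 1585.
  i=5: a_5=12, p_5 = 12*16006 + 2565 = 194637, q_5 = 12*1585 + 254 = 19274.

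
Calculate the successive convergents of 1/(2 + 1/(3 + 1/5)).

Using the convergent recurrence p_i = a_i*p_{i-1} + p_{i-2}, q_i = a_i*q_{i-1} + q_{i-2} with p_{-2}=0, p_{-1}=1, q_{-2}=1, q_{-1}=0:
  i=0: a_0=0, p_0 = 0*1 + 0 = 0, q_0 = 0*0 + 1 = 1.
  i=1: a_1=2, p_1 = 2*0 + 1 = 1, q_1 = 2*1 + 0 = 2.
  i=2: a_2=3, p_2 = 3*1 + 0 = 3, q_2 = 3*2 + 1 = 7.
  i=3: a_3=5, p_3 = 5*3 + 1 = 16, q_3 = 5*7 + 2 = 37.

0/1, 1/2, 3/7, 16/37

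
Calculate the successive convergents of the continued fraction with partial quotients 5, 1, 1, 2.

Using the convergent recurrence p_i = a_i*p_{i-1} + p_{i-2}, q_i = a_i*q_{i-1} + q_{i-2} with p_{-2}=0, p_{-1}=1, q_{-2}=1, q_{-1}=0:
  i=0: a_0=5, p_0 = 5*1 + 0 = 5, q_0 = 5*0 + 1 = 1.
  i=1: a_1=1, p_1 = 1*5 + 1 = 6, q_1 = 1*1 + 0 = 1.
  i=2: a_2=1, p_2 = 1*6 + 5 = 11, q_2 = 1*1 + 1 = 2.
  i=3: a_3=2, p_3 = 2*11 + 6 = 28, q_3 = 2*2 + 1 = 5.

5/1, 6/1, 11/2, 28/5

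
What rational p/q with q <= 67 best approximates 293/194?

74/49

Expand x = 293/194 as a continued fraction with the Euclidean algorithm:
  293 = 1*194 + 99, so a_0 = 1.
  194 = 1*99 + 95, so a_1 = 1.
  99 = 1*95 + 4, so a_2 = 1.
  95 = 23*4 + 3, so a_3 = 23.
  4 = 1*3 + 1, so a_4 = 1.
  3 = 3*1 + 0, so a_5 = 3.
so x = [1; 1, 1, 23, 1, 3].
Convergents (p_i = a_i*p_{i-1} + p_{i-2}, q_i = a_i*q_{i-1} + q_{i-2} with p_{-2}=0, p_{-1}=1, q_{-2}=1, q_{-1}=0), until the denominator exceeds 67:
  i=0: a_0=1, p_0 = 1*1 + 0 = 1, q_0 = 1*0 + 1 = 1.
  i=1: a_1=1, p_1 = 1*1 + 1 = 2, q_1 = 1*1 + 0 = 1.
  i=2: a_2=1, p_2 = 1*2 + 1 = 3, q_2 = 1*1 + 1 = 2.
  i=3: a_3=23, p_3 = 23*3 + 2 = 71, q_3 = 23*2 + 1 = 47.
  i=4: a_4=1, p_4 = 1*71 + 3 = 74, q_4 = 1*47 + 2 = 49.
  i=5: a_5=3, p_5 = 3*74 + 71 = 293, q_5 = 3*49 + 47 = 194.
q_5 = 194 > 67, so the last convergent with denominator <= 67 is p_4/q_4 = 74/49.
The closest fraction with denominator <= 67 is either p_4/q_4 or the intermediate fraction (k*p_4 + p_3)/(k*q_4 + q_3) with the largest k >= 1 whose denominator stays <= 67; these approach x as k grows, and every other convergent or intermediate fraction in range is farther away.
Largest k: floor((67 - q_3)/q_4) = floor((67 - 47)/49) = 0.
Since k = 0, no intermediate fraction beyond p_4/q_4 has denominator <= 67, so the convergent 74/49 is the closest (its error is |293*49 - 74*194|/(194*49) = 1/9506).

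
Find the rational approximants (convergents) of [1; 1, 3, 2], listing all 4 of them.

1/1, 2/1, 7/4, 16/9

Using the convergent recurrence p_i = a_i*p_{i-1} + p_{i-2}, q_i = a_i*q_{i-1} + q_{i-2} with p_{-2}=0, p_{-1}=1, q_{-2}=1, q_{-1}=0:
  i=0: a_0=1, p_0 = 1*1 + 0 = 1, q_0 = 1*0 + 1 = 1.
  i=1: a_1=1, p_1 = 1*1 + 1 = 2, q_1 = 1*1 + 0 = 1.
  i=2: a_2=3, p_2 = 3*2 + 1 = 7, q_2 = 3*1 + 1 = 4.
  i=3: a_3=2, p_3 = 2*7 + 2 = 16, q_3 = 2*4 + 1 = 9.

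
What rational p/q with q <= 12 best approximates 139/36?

Expand x = 139/36 as a continued fraction with the Euclidean algorithm:
  139 = 3*36 + 31, so a_0 = 3.
  36 = 1*31 + 5, so a_1 = 1.
  31 = 6*5 + 1, so a_2 = 6.
  5 = 5*1 + 0, so a_3 = 5.
so x = [3; 1, 6, 5].
Convergents (p_i = a_i*p_{i-1} + p_{i-2}, q_i = a_i*q_{i-1} + q_{i-2} with p_{-2}=0, p_{-1}=1, q_{-2}=1, q_{-1}=0), until the denominator exceeds 12:
  i=0: a_0=3, p_0 = 3*1 + 0 = 3, q_0 = 3*0 + 1 = 1.
  i=1: a_1=1, p_1 = 1*3 + 1 = 4, q_1 = 1*1 + 0 = 1.
  i=2: a_2=6, p_2 = 6*4 + 3 = 27, q_2 = 6*1 + 1 = 7.
  i=3: a_3=5, p_3 = 5*27 + 4 = 139, q_3 = 5*7 + 1 = 36.
q_3 = 36 > 12, so the last convergent with denominator <= 12 is p_2/q_2 = 27/7.
The closest fraction with denominator <= 12 is either p_2/q_2 or the intermediate fraction (k*p_2 + p_1)/(k*q_2 + q_1) with the largest k >= 1 whose denominator stays <= 12; these approach x as k grows, and every other convergent or intermediate fraction in range is farther away.
Largest k: floor((12 - q_1)/q_2) = floor((12 - 1)/7) = 1.
That gives (1*27 + 4)/(1*7 + 1) = 31/8.
Compare the errors: |x - 27/7| = |139*7 - 27*36|/(36*7) = 1/252, and |x - 31/8| = |139*8 - 31*36|/(36*8) = 4/288.
Cross-multiplying, 1*288 = 288 < 1008 = 4*252, so 1/252 is smaller: the convergent 27/7 is closer to x than 31/8.

27/7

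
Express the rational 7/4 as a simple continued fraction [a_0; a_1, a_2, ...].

Run the Euclidean algorithm on 7 and 4; the successive quotients are the partial quotients a_0, a_1, ... (each step inverts the fractional part left over by the previous one):
  7 = 1*4 + 3, so a_0 = 1.
  4 = 1*3 + 1, so a_1 = 1.
  3 = 3*1 + 0, so a_2 = 3.
The remainder reaches 0 after 3 divisions, so the expansion has 3 partial quotients, read off in order.

[1; 1, 3]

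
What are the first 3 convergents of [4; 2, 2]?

4/1, 9/2, 22/5

Using the convergent recurrence p_i = a_i*p_{i-1} + p_{i-2}, q_i = a_i*q_{i-1} + q_{i-2} with p_{-2}=0, p_{-1}=1, q_{-2}=1, q_{-1}=0:
  i=0: a_0=4, p_0 = 4*1 + 0 = 4, q_0 = 4*0 + 1 = 1.
  i=1: a_1=2, p_1 = 2*4 + 1 = 9, q_1 = 2*1 + 0 = 2.
  i=2: a_2=2, p_2 = 2*9 + 4 = 22, q_2 = 2*2 + 1 = 5.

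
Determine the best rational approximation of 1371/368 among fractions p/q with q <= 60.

Expand x = 1371/368 as a continued fraction with the Euclidean algorithm:
  1371 = 3*368 + 267, so a_0 = 3.
  368 = 1*267 + 101, so a_1 = 1.
  267 = 2*101 + 65, so a_2 = 2.
  101 = 1*65 + 36, so a_3 = 1.
  65 = 1*36 + 29, so a_4 = 1.
  36 = 1*29 + 7, so a_5 = 1.
  29 = 4*7 + 1, so a_6 = 4.
  7 = 7*1 + 0, so a_7 = 7.
so x = [3; 1, 2, 1, 1, 1, 4, 7].
Convergents (p_i = a_i*p_{i-1} + p_{i-2}, q_i = a_i*q_{i-1} + q_{i-2} with p_{-2}=0, p_{-1}=1, q_{-2}=1, q_{-1}=0), until the denominator exceeds 60:
  i=0: a_0=3, p_0 = 3*1 + 0 = 3, q_0 = 3*0 + 1 = 1.
  i=1: a_1=1, p_1 = 1*3 + 1 = 4, q_1 = 1*1 + 0 = 1.
  i=2: a_2=2, p_2 = 2*4 + 3 = 11, q_2 = 2*1 + 1 = 3.
  i=3: a_3=1, p_3 = 1*11 + 4 = 15, q_3 = 1*3 + 1 = 4.
  i=4: a_4=1, p_4 = 1*15 + 11 = 26, q_4 = 1*4 + 3 = 7.
  i=5: a_5=1, p_5 = 1*26 + 15 = 41, q_5 = 1*7 + 4 = 11.
  i=6: a_6=4, p_6 = 4*41 + 26 = 190, q_6 = 4*11 + 7 = 51.
  i=7: a_7=7, p_7 = 7*190 + 41 = 1371, q_7 = 7*51 + 11 = 368.
q_7 = 368 > 60, so the last convergent with denominator <= 60 is p_6/q_6 = 190/51.
The closest fraction with denominator <= 60 is either p_6/q_6 or the intermediate fraction (k*p_6 + p_5)/(k*q_6 + q_5) with the largest k >= 1 whose denominator stays <= 60; these approach x as k grows, and every other convergent or intermediate fraction in range is farther away.
Largest k: floor((60 - q_5)/q_6) = floor((60 - 11)/51) = 0.
Since k = 0, no intermediate fraction beyond p_6/q_6 has denominator <= 60, so the convergent 190/51 is the closest (its error is |1371*51 - 190*368|/(368*51) = 1/18768).

190/51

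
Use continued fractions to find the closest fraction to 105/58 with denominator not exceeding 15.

Expand x = 105/58 as a continued fraction with the Euclidean algorithm:
  105 = 1*58 + 47, so a_0 = 1.
  58 = 1*47 + 11, so a_1 = 1.
  47 = 4*11 + 3, so a_2 = 4.
  11 = 3*3 + 2, so a_3 = 3.
  3 = 1*2 + 1, so a_4 = 1.
  2 = 2*1 + 0, so a_5 = 2.
so x = [1; 1, 4, 3, 1, 2].
Convergents (p_i = a_i*p_{i-1} + p_{i-2}, q_i = a_i*q_{i-1} + q_{i-2} with p_{-2}=0, p_{-1}=1, q_{-2}=1, q_{-1}=0), until the denominator exceeds 15:
  i=0: a_0=1, p_0 = 1*1 + 0 = 1, q_0 = 1*0 + 1 = 1.
  i=1: a_1=1, p_1 = 1*1 + 1 = 2, q_1 = 1*1 + 0 = 1.
  i=2: a_2=4, p_2 = 4*2 + 1 = 9, q_2 = 4*1 + 1 = 5.
  i=3: a_3=3, p_3 = 3*9 + 2 = 29, q_3 = 3*5 + 1 = 16.
q_3 = 16 > 15, so the last convergent with denominator <= 15 is p_2/q_2 = 9/5.
The closest fraction with denominator <= 15 is either p_2/q_2 or the intermediate fraction (k*p_2 + p_1)/(k*q_2 + q_1) with the largest k >= 1 whose denominator stays <= 15; these approach x as k grows, and every other convergent or intermediate fraction in range is farther away.
Largest k: floor((15 - q_1)/q_2) = floor((15 - 1)/5) = 2.
That gives (2*9 + 2)/(2*5 + 1) = 20/11.
Compare the errors: |x - 9/5| = |105*5 - 9*58|/(58*5) = 3/290, and |x - 20/11| = |105*11 - 20*58|/(58*11) = 5/638.
Cross-multiplying, 5*290 = 1450 < 1914 = 3*638, so 5/638 is smaller: the intermediate fraction 20/11 is closer to x than 9/5.

20/11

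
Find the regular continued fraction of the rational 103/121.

Run the Euclidean algorithm on 103 and 121; the successive quotients are the partial quotients a_0, a_1, ... (each step inverts the fractional part left over by the previous one):
  103 = 0*121 + 103, so a_0 = 0.
  121 = 1*103 + 18, so a_1 = 1.
  103 = 5*18 + 13, so a_2 = 5.
  18 = 1*13 + 5, so a_3 = 1.
  13 = 2*5 + 3, so a_4 = 2.
  5 = 1*3 + 2, so a_5 = 1.
  3 = 1*2 + 1, so a_6 = 1.
  2 = 2*1 + 0, so a_7 = 2.
The remainder reaches 0 after 8 divisions, so the expansion has 8 partial quotients, read off in order.

[0; 1, 5, 1, 2, 1, 1, 2]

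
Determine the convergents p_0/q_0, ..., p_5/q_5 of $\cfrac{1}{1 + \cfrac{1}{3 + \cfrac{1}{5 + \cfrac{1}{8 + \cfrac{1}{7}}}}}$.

Using the convergent recurrence p_i = a_i*p_{i-1} + p_{i-2}, q_i = a_i*q_{i-1} + q_{i-2} with p_{-2}=0, p_{-1}=1, q_{-2}=1, q_{-1}=0:
  i=0: a_0=0, p_0 = 0*1 + 0 = 0, q_0 = 0*0 + 1 = 1.
  i=1: a_1=1, p_1 = 1*0 + 1 = 1, q_1 = 1*1 + 0 = 1.
  i=2: a_2=3, p_2 = 3*1 + 0 = 3, q_2 = 3*1 + 1 = 4.
  i=3: a_3=5, p_3 = 5*3 + 1 = 16, q_3 = 5*4 + 1 = 21.
  i=4: a_4=8, p_4 = 8*16 + 3 = 131, q_4 = 8*21 + 4 = 172.
  i=5: a_5=7, p_5 = 7*131 + 16 = 933, q_5 = 7*172 + 21 = 1225.

0/1, 1/1, 3/4, 16/21, 131/172, 933/1225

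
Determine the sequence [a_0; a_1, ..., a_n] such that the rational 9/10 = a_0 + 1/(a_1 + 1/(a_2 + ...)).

Run the Euclidean algorithm on 9 and 10; the successive quotients are the partial quotients a_0, a_1, ... (each step inverts the fractional part left over by the previous one):
  9 = 0*10 + 9, so a_0 = 0.
  10 = 1*9 + 1, so a_1 = 1.
  9 = 9*1 + 0, so a_2 = 9.
The remainder reaches 0 after 3 divisions, so the expansion has 3 partial quotients, read off in order.

[0; 1, 9]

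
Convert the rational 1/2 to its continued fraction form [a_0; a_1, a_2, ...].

Run the Euclidean algorithm on 1 and 2; the successive quotients are the partial quotients a_0, a_1, ... (each step inverts the fractional part left over by the previous one):
  1 = 0*2 + 1, so a_0 = 0.
  2 = 2*1 + 0, so a_1 = 2.
The remainder reaches 0 after 2 divisions, so the expansion has 2 partial quotients, read off in order.

[0; 2]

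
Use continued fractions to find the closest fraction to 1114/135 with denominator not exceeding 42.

Expand x = 1114/135 as a continued fraction with the Euclidean algorithm:
  1114 = 8*135 + 34, so a_0 = 8.
  135 = 3*34 + 33, so a_1 = 3.
  34 = 1*33 + 1, so a_2 = 1.
  33 = 33*1 + 0, so a_3 = 33.
so x = [8; 3, 1, 33].
Convergents (p_i = a_i*p_{i-1} + p_{i-2}, q_i = a_i*q_{i-1} + q_{i-2} with p_{-2}=0, p_{-1}=1, q_{-2}=1, q_{-1}=0), until the denominator exceeds 42:
  i=0: a_0=8, p_0 = 8*1 + 0 = 8, q_0 = 8*0 + 1 = 1.
  i=1: a_1=3, p_1 = 3*8 + 1 = 25, q_1 = 3*1 + 0 = 3.
  i=2: a_2=1, p_2 = 1*25 + 8 = 33, q_2 = 1*3 + 1 = 4.
  i=3: a_3=33, p_3 = 33*33 + 25 = 1114, q_3 = 33*4 + 3 = 135.
q_3 = 135 > 42, so the last convergent with denominator <= 42 is p_2/q_2 = 33/4.
The closest fraction with denominator <= 42 is either p_2/q_2 or the intermediate fraction (k*p_2 + p_1)/(k*q_2 + q_1) with the largest k >= 1 whose denominator stays <= 42; these approach x as k grows, and every other convergent or intermediate fraction in range is farther away.
Largest k: floor((42 - q_1)/q_2) = floor((42 - 3)/4) = 9.
That gives (9*33 + 25)/(9*4 + 3) = 322/39.
Compare the errors: |x - 33/4| = |1114*4 - 33*135|/(135*4) = 1/540, and |x - 322/39| = |1114*39 - 322*135|/(135*39) = 24/5265.
Cross-multiplying, 1*5265 = 5265 < 12960 = 24*540, so 1/540 is smaller: the convergent 33/4 is closer to x than 322/39.

33/4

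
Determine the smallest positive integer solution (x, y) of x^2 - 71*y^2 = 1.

(x, y) = (3480, 413)

First expand sqrt(71) as a continued fraction. With x_i = (sqrt(71) + m_i)/d_i and (m_0, d_0) = (0, 1): a_0 = floor(sqrt(71)) = 8, since 8^2 = 64 <= 71 < 81 = 9^2.
Iterate m_{i+1} = d_i*a_i - m_i, d_{i+1} = (71 - m_{i+1}^2)/d_i, a_{i+1} = floor((a_0 + m_{i+1})/d_{i+1}):
  m_1 = 1*8 - 0 = 8, d_1 = (71 - 8^2)/1 = 7/1 = 7, a_1 = floor((8 + 8)/7) = 2.
  m_2 = 7*2 - 8 = 6, d_2 = (71 - 6^2)/7 = 35/7 = 5, a_2 = floor((8 + 6)/5) = 2.
  m_3 = 5*2 - 6 = 4, d_3 = (71 - 4^2)/5 = 55/5 = 11, a_3 = floor((8 + 4)/11) = 1.
  m_4 = 11*1 - 4 = 7, d_4 = (71 - 7^2)/11 = 22/11 = 2, a_4 = floor((8 + 7)/2) = 7.
  m_5 = 2*7 - 7 = 7, d_5 = (71 - 7^2)/2 = 22/2 = 11, a_5 = floor((8 + 7)/11) = 1.
  m_6 = 11*1 - 7 = 4, d_6 = (71 - 4^2)/11 = 55/11 = 5, a_6 = floor((8 + 4)/5) = 2.
  m_7 = 5*2 - 4 = 6, d_7 = (71 - 6^2)/5 = 35/5 = 7, a_7 = floor((8 + 6)/7) = 2.
  m_8 = 7*2 - 6 = 8, d_8 = (71 - 8^2)/7 = 7/7 = 1, a_8 = floor((8 + 8)/1) = 16.
  m_9 = 1*16 - 8 = 8, d_9 = (71 - 8^2)/1 = 7/1 = 7: (m_9, d_9) = (m_1, d_1) = (8, 7), so from here the quotients repeat a_1, ..., a_8; the period length is 8.
So sqrt(71) = [8; (2, 2, 1, 7, 1, 2, 2, 16)] with period length k = 8.
k is even, so the fundamental solution of x^2 - 71y^2 = 1 is (p_{k-1}, q_{k-1}) = (p_7, q_7); compute convergents through index 7.
Convergents (p_i = a_i*p_{i-1} + p_{i-2}, q_i = a_i*q_{i-1} + q_{i-2} with p_{-2}=0, p_{-1}=1, q_{-2}=1, q_{-1}=0):
  i=0: a_0=8, p_0 = 8*1 + 0 = 8, q_0 = 8*0 + 1 = 1.
  i=1: a_1=2, p_1 = 2*8 + 1 = 17, q_1 = 2*1 + 0 = 2.
  i=2: a_2=2, p_2 = 2*17 + 8 = 42, q_2 = 2*2 + 1 = 5.
  i=3: a_3=1, p_3 = 1*42 + 17 = 59, q_3 = 1*5 + 2 = 7.
  i=4: a_4=7, p_4 = 7*59 + 42 = 455, q_4 = 7*7 + 5 = 54.
  i=5: a_5=1, p_5 = 1*455 + 59 = 514, q_5 = 1*54 + 7 = 61.
  i=6: a_6=2, p_6 = 2*514 + 455 = 1483, q_6 = 2*61 + 54 = 176.
  i=7: a_7=2, p_7 = 2*1483 + 514 = 3480, q_7 = 2*176 + 61 = 413.
Check: 3480^2 - 71*413^2 = 12110400 - 12110399 = 1, so (x, y) = (3480, 413) solves the equation, and by the theorem it is the least positive solution.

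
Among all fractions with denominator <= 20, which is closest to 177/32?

Expand x = 177/32 as a continued fraction with the Euclidean algorithm:
  177 = 5*32 + 17, so a_0 = 5.
  32 = 1*17 + 15, so a_1 = 1.
  17 = 1*15 + 2, so a_2 = 1.
  15 = 7*2 + 1, so a_3 = 7.
  2 = 2*1 + 0, so a_4 = 2.
so x = [5; 1, 1, 7, 2].
Convergents (p_i = a_i*p_{i-1} + p_{i-2}, q_i = a_i*q_{i-1} + q_{i-2} with p_{-2}=0, p_{-1}=1, q_{-2}=1, q_{-1}=0), until the denominator exceeds 20:
  i=0: a_0=5, p_0 = 5*1 + 0 = 5, q_0 = 5*0 + 1 = 1.
  i=1: a_1=1, p_1 = 1*5 + 1 = 6, q_1 = 1*1 + 0 = 1.
  i=2: a_2=1, p_2 = 1*6 + 5 = 11, q_2 = 1*1 + 1 = 2.
  i=3: a_3=7, p_3 = 7*11 + 6 = 83, q_3 = 7*2 + 1 = 15.
  i=4: a_4=2, p_4 = 2*83 + 11 = 177, q_4 = 2*15 + 2 = 32.
q_4 = 32 > 20, so the last convergent with denominator <= 20 is p_3/q_3 = 83/15.
The closest fraction with denominator <= 20 is either p_3/q_3 or the intermediate fraction (k*p_3 + p_2)/(k*q_3 + q_2) with the largest k >= 1 whose denominator stays <= 20; these approach x as k grows, and every other convergent or intermediate fraction in range is farther away.
Largest k: floor((20 - q_2)/q_3) = floor((20 - 2)/15) = 1.
That gives (1*83 + 11)/(1*15 + 2) = 94/17.
Compare the errors: |x - 83/15| = |177*15 - 83*32|/(32*15) = 1/480, and |x - 94/17| = |177*17 - 94*32|/(32*17) = 1/544.
Cross-multiplying, 1*480 = 480 < 544 = 1*544, so 1/544 is smaller: the intermediate fraction 94/17 is closer to x than 83/15.

94/17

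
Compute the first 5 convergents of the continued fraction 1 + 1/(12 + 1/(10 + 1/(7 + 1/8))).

Using the convergent recurrence p_i = a_i*p_{i-1} + p_{i-2}, q_i = a_i*q_{i-1} + q_{i-2} with p_{-2}=0, p_{-1}=1, q_{-2}=1, q_{-1}=0:
  i=0: a_0=1, p_0 = 1*1 + 0 = 1, q_0 = 1*0 + 1 = 1.
  i=1: a_1=12, p_1 = 12*1 + 1 = 13, q_1 = 12*1 + 0 = 12.
  i=2: a_2=10, p_2 = 10*13 + 1 = 131, q_2 = 10*12 + 1 = 121.
  i=3: a_3=7, p_3 = 7*131 + 13 = 930, q_3 = 7*121 + 12 = 859.
  i=4: a_4=8, p_4 = 8*930 + 131 = 7571, q_4 = 8*859 + 121 = 6993.

1/1, 13/12, 131/121, 930/859, 7571/6993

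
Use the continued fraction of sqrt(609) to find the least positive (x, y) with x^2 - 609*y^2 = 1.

(x, y) = (605695, 24544)

First expand sqrt(609) as a continued fraction. With x_i = (sqrt(609) + m_i)/d_i and (m_0, d_0) = (0, 1): a_0 = floor(sqrt(609)) = 24, since 24^2 = 576 <= 609 < 625 = 25^2.
Iterate m_{i+1} = d_i*a_i - m_i, d_{i+1} = (609 - m_{i+1}^2)/d_i, a_{i+1} = floor((a_0 + m_{i+1})/d_{i+1}):
  m_1 = 1*24 - 0 = 24, d_1 = (609 - 24^2)/1 = 33/1 = 33, a_1 = floor((24 + 24)/33) = 1.
  m_2 = 33*1 - 24 = 9, d_2 = (609 - 9^2)/33 = 528/33 = 16, a_2 = floor((24 + 9)/16) = 2.
  m_3 = 16*2 - 9 = 23, d_3 = (609 - 23^2)/16 = 80/16 = 5, a_3 = floor((24 + 23)/5) = 9.
  m_4 = 5*9 - 23 = 22, d_4 = (609 - 22^2)/5 = 125/5 = 25, a_4 = floor((24 + 22)/25) = 1.
  m_5 = 25*1 - 22 = 3, d_5 = (609 - 3^2)/25 = 600/25 = 24, a_5 = floor((24 + 3)/24) = 1.
  m_6 = 24*1 - 3 = 21, d_6 = (609 - 21^2)/24 = 168/24 = 7, a_6 = floor((24 + 21)/7) = 6.
  m_7 = 7*6 - 21 = 21, d_7 = (609 - 21^2)/7 = 168/7 = 24, a_7 = floor((24 + 21)/24) = 1.
  m_8 = 24*1 - 21 = 3, d_8 = (609 - 3^2)/24 = 600/24 = 25, a_8 = floor((24 + 3)/25) = 1.
  m_9 = 25*1 - 3 = 22, d_9 = (609 - 22^2)/25 = 125/25 = 5, a_9 = floor((24 + 22)/5) = 9.
  m_10 = 5*9 - 22 = 23, d_10 = (609 - 23^2)/5 = 80/5 = 16, a_10 = floor((24 + 23)/16) = 2.
  m_11 = 16*2 - 23 = 9, d_11 = (609 - 9^2)/16 = 528/16 = 33, a_11 = floor((24 + 9)/33) = 1.
  m_12 = 33*1 - 9 = 24, d_12 = (609 - 24^2)/33 = 33/33 = 1, a_12 = floor((24 + 24)/1) = 48.
  m_13 = 1*48 - 24 = 24, d_13 = (609 - 24^2)/1 = 33/1 = 33: (m_13, d_13) = (m_1, d_1) = (24, 33), so from here the quotients repeat a_1, ..., a_12; the period length is 12.
So sqrt(609) = [24; (1, 2, 9, 1, 1, 6, 1, 1, 9, 2, 1, 48)] with period length k = 12.
k is even, so the fundamental solution of x^2 - 609y^2 = 1 is (p_{k-1}, q_{k-1}) = (p_11, q_11); compute convergents through index 11.
Convergents (p_i = a_i*p_{i-1} + p_{i-2}, q_i = a_i*q_{i-1} + q_{i-2} with p_{-2}=0, p_{-1}=1, q_{-2}=1, q_{-1}=0):
  i=0: a_0=24, p_0 = 24*1 + 0 = 24, q_0 = 24*0 + 1 = 1.
  i=1: a_1=1, p_1 = 1*24 + 1 = 25, q_1 = 1*1 + 0 = 1.
  i=2: a_2=2, p_2 = 2*25 + 24 = 74, q_2 = 2*1 + 1 = 3.
  i=3: a_3=9, p_3 = 9*74 + 25 = 691, q_3 = 9*3 + 1 = 28.
  i=4: a_4=1, p_4 = 1*691 + 74 = 765, q_4 = 1*28 + 3 = 31.
  i=5: a_5=1, p_5 = 1*765 + 691 = 1456, q_5 = 1*31 + 28 = 59.
  i=6: a_6=6, p_6 = 6*1456 + 765 = 9501, q_6 = 6*59 + 31 = 385.
  i=7: a_7=1, p_7 = 1*9501 + 1456 = 10957, q_7 = 1*385 + 59 = 444.
  i=8: a_8=1, p_8 = 1*10957 + 9501 = 20458, q_8 = 1*444 + 385 = 829.
  i=9: a_9=9, p_9 = 9*20458 + 10957 = 195079, q_9 = 9*829 + 444 = 7905.
  i=10: a_10=2, p_10 = 2*195079 + 20458 = 410616, q_10 = 2*7905 + 829 = 16639.
  i=11: a_11=1, p_11 = 1*410616 + 195079 = 605695, q_11 = 1*16639 + 7905 = 24544.
Check: 605695^2 - 609*24544^2 = 366866433025 - 366866433024 = 1, so (x, y) = (605695, 24544) solves the equation, and by the theorem it is the least positive solution.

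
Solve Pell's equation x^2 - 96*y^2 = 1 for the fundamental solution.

(x, y) = (49, 5)

First expand sqrt(96) as a continued fraction. With x_i = (sqrt(96) + m_i)/d_i and (m_0, d_0) = (0, 1): a_0 = floor(sqrt(96)) = 9, since 9^2 = 81 <= 96 < 100 = 10^2.
Iterate m_{i+1} = d_i*a_i - m_i, d_{i+1} = (96 - m_{i+1}^2)/d_i, a_{i+1} = floor((a_0 + m_{i+1})/d_{i+1}):
  m_1 = 1*9 - 0 = 9, d_1 = (96 - 9^2)/1 = 15/1 = 15, a_1 = floor((9 + 9)/15) = 1.
  m_2 = 15*1 - 9 = 6, d_2 = (96 - 6^2)/15 = 60/15 = 4, a_2 = floor((9 + 6)/4) = 3.
  m_3 = 4*3 - 6 = 6, d_3 = (96 - 6^2)/4 = 60/4 = 15, a_3 = floor((9 + 6)/15) = 1.
  m_4 = 15*1 - 6 = 9, d_4 = (96 - 9^2)/15 = 15/15 = 1, a_4 = floor((9 + 9)/1) = 18.
  m_5 = 1*18 - 9 = 9, d_5 = (96 - 9^2)/1 = 15/1 = 15: (m_5, d_5) = (m_1, d_1) = (9, 15), so from here the quotients repeat a_1, ..., a_4; the period length is 4.
So sqrt(96) = [9; (1, 3, 1, 18)] with period length k = 4.
k is even, so the fundamental solution of x^2 - 96y^2 = 1 is (p_{k-1}, q_{k-1}) = (p_3, q_3); compute convergents through index 3.
Convergents (p_i = a_i*p_{i-1} + p_{i-2}, q_i = a_i*q_{i-1} + q_{i-2} with p_{-2}=0, p_{-1}=1, q_{-2}=1, q_{-1}=0):
  i=0: a_0=9, p_0 = 9*1 + 0 = 9, q_0 = 9*0 + 1 = 1.
  i=1: a_1=1, p_1 = 1*9 + 1 = 10, q_1 = 1*1 + 0 = 1.
  i=2: a_2=3, p_2 = 3*10 + 9 = 39, q_2 = 3*1 + 1 = 4.
  i=3: a_3=1, p_3 = 1*39 + 10 = 49, q_3 = 1*4 + 1 = 5.
Check: 49^2 - 96*5^2 = 2401 - 2400 = 1, so (x, y) = (49, 5) solves the equation, and by the theorem it is the least positive solution.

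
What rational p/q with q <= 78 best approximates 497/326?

93/61

Expand x = 497/326 as a continued fraction with the Euclidean algorithm:
  497 = 1*326 + 171, so a_0 = 1.
  326 = 1*171 + 155, so a_1 = 1.
  171 = 1*155 + 16, so a_2 = 1.
  155 = 9*16 + 11, so a_3 = 9.
  16 = 1*11 + 5, so a_4 = 1.
  11 = 2*5 + 1, so a_5 = 2.
  5 = 5*1 + 0, so a_6 = 5.
so x = [1; 1, 1, 9, 1, 2, 5].
Convergents (p_i = a_i*p_{i-1} + p_{i-2}, q_i = a_i*q_{i-1} + q_{i-2} with p_{-2}=0, p_{-1}=1, q_{-2}=1, q_{-1}=0), until the denominator exceeds 78:
  i=0: a_0=1, p_0 = 1*1 + 0 = 1, q_0 = 1*0 + 1 = 1.
  i=1: a_1=1, p_1 = 1*1 + 1 = 2, q_1 = 1*1 + 0 = 1.
  i=2: a_2=1, p_2 = 1*2 + 1 = 3, q_2 = 1*1 + 1 = 2.
  i=3: a_3=9, p_3 = 9*3 + 2 = 29, q_3 = 9*2 + 1 = 19.
  i=4: a_4=1, p_4 = 1*29 + 3 = 32, q_4 = 1*19 + 2 = 21.
  i=5: a_5=2, p_5 = 2*32 + 29 = 93, q_5 = 2*21 + 19 = 61.
  i=6: a_6=5, p_6 = 5*93 + 32 = 497, q_6 = 5*61 + 21 = 326.
q_6 = 326 > 78, so the last convergent with denominator <= 78 is p_5/q_5 = 93/61.
The closest fraction with denominator <= 78 is either p_5/q_5 or the intermediate fraction (k*p_5 + p_4)/(k*q_5 + q_4) with the largest k >= 1 whose denominator stays <= 78; these approach x as k grows, and every other convergent or intermediate fraction in range is farther away.
Largest k: floor((78 - q_4)/q_5) = floor((78 - 21)/61) = 0.
Since k = 0, no intermediate fraction beyond p_5/q_5 has denominator <= 78, so the convergent 93/61 is the closest (its error is |497*61 - 93*326|/(326*61) = 1/19886).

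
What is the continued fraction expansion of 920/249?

Run the Euclidean algorithm on 920 and 249; the successive quotients are the partial quotients a_0, a_1, ... (each step inverts the fractional part left over by the previous one):
  920 = 3*249 + 173, so a_0 = 3.
  249 = 1*173 + 76, so a_1 = 1.
  173 = 2*76 + 21, so a_2 = 2.
  76 = 3*21 + 13, so a_3 = 3.
  21 = 1*13 + 8, so a_4 = 1.
  13 = 1*8 + 5, so a_5 = 1.
  8 = 1*5 + 3, so a_6 = 1.
  5 = 1*3 + 2, so a_7 = 1.
  3 = 1*2 + 1, so a_8 = 1.
  2 = 2*1 + 0, so a_9 = 2.
The remainder reaches 0 after 10 divisions, so the expansion has 10 partial quotients, read off in order.

[3; 1, 2, 3, 1, 1, 1, 1, 1, 2]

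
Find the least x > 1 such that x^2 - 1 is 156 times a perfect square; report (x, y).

(x, y) = (25, 2)

First expand sqrt(156) as a continued fraction. With x_i = (sqrt(156) + m_i)/d_i and (m_0, d_0) = (0, 1): a_0 = floor(sqrt(156)) = 12, since 12^2 = 144 <= 156 < 169 = 13^2.
Iterate m_{i+1} = d_i*a_i - m_i, d_{i+1} = (156 - m_{i+1}^2)/d_i, a_{i+1} = floor((a_0 + m_{i+1})/d_{i+1}):
  m_1 = 1*12 - 0 = 12, d_1 = (156 - 12^2)/1 = 12/1 = 12, a_1 = floor((12 + 12)/12) = 2.
  m_2 = 12*2 - 12 = 12, d_2 = (156 - 12^2)/12 = 12/12 = 1, a_2 = floor((12 + 12)/1) = 24.
  m_3 = 1*24 - 12 = 12, d_3 = (156 - 12^2)/1 = 12/1 = 12: (m_3, d_3) = (m_1, d_1) = (12, 12), so from here the quotients repeat a_1, a_2; the period length is 2.
So sqrt(156) = [12; (2, 24)] with period length k = 2.
k is even, so the fundamental solution of x^2 - 156y^2 = 1 is (p_{k-1}, q_{k-1}) = (p_1, q_1); compute convergents through index 1.
Convergents (p_i = a_i*p_{i-1} + p_{i-2}, q_i = a_i*q_{i-1} + q_{i-2} with p_{-2}=0, p_{-1}=1, q_{-2}=1, q_{-1}=0):
  i=0: a_0=12, p_0 = 12*1 + 0 = 12, q_0 = 12*0 + 1 = 1.
  i=1: a_1=2, p_1 = 2*12 + 1 = 25, q_1 = 2*1 + 0 = 2.
Check: 25^2 - 156*2^2 = 625 - 624 = 1, so (x, y) = (25, 2) solves the equation, and by the theorem it is the least positive solution.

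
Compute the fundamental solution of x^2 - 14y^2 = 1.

First expand sqrt(14) as a continued fraction. With x_i = (sqrt(14) + m_i)/d_i and (m_0, d_0) = (0, 1): a_0 = floor(sqrt(14)) = 3, since 3^2 = 9 <= 14 < 16 = 4^2.
Iterate m_{i+1} = d_i*a_i - m_i, d_{i+1} = (14 - m_{i+1}^2)/d_i, a_{i+1} = floor((a_0 + m_{i+1})/d_{i+1}):
  m_1 = 1*3 - 0 = 3, d_1 = (14 - 3^2)/1 = 5/1 = 5, a_1 = floor((3 + 3)/5) = 1.
  m_2 = 5*1 - 3 = 2, d_2 = (14 - 2^2)/5 = 10/5 = 2, a_2 = floor((3 + 2)/2) = 2.
  m_3 = 2*2 - 2 = 2, d_3 = (14 - 2^2)/2 = 10/2 = 5, a_3 = floor((3 + 2)/5) = 1.
  m_4 = 5*1 - 2 = 3, d_4 = (14 - 3^2)/5 = 5/5 = 1, a_4 = floor((3 + 3)/1) = 6.
  m_5 = 1*6 - 3 = 3, d_5 = (14 - 3^2)/1 = 5/1 = 5: (m_5, d_5) = (m_1, d_1) = (3, 5), so from here the quotients repeat a_1, ..., a_4; the period length is 4.
So sqrt(14) = [3; (1, 2, 1, 6)] with period length k = 4.
k is even, so the fundamental solution of x^2 - 14y^2 = 1 is (p_{k-1}, q_{k-1}) = (p_3, q_3); compute convergents through index 3.
Convergents (p_i = a_i*p_{i-1} + p_{i-2}, q_i = a_i*q_{i-1} + q_{i-2} with p_{-2}=0, p_{-1}=1, q_{-2}=1, q_{-1}=0):
  i=0: a_0=3, p_0 = 3*1 + 0 = 3, q_0 = 3*0 + 1 = 1.
  i=1: a_1=1, p_1 = 1*3 + 1 = 4, q_1 = 1*1 + 0 = 1.
  i=2: a_2=2, p_2 = 2*4 + 3 = 11, q_2 = 2*1 + 1 = 3.
  i=3: a_3=1, p_3 = 1*11 + 4 = 15, q_3 = 1*3 + 1 = 4.
Check: 15^2 - 14*4^2 = 225 - 224 = 1, so (x, y) = (15, 4) solves the equation, and by the theorem it is the least positive solution.

(x, y) = (15, 4)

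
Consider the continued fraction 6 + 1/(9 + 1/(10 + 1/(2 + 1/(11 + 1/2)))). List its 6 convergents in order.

6/1, 55/9, 556/91, 1167/191, 13393/2192, 27953/4575

Using the convergent recurrence p_i = a_i*p_{i-1} + p_{i-2}, q_i = a_i*q_{i-1} + q_{i-2} with p_{-2}=0, p_{-1}=1, q_{-2}=1, q_{-1}=0:
  i=0: a_0=6, p_0 = 6*1 + 0 = 6, q_0 = 6*0 + 1 = 1.
  i=1: a_1=9, p_1 = 9*6 + 1 = 55, q_1 = 9*1 + 0 = 9.
  i=2: a_2=10, p_2 = 10*55 + 6 = 556, q_2 = 10*9 + 1 = 91.
  i=3: a_3=2, p_3 = 2*556 + 55 = 1167, q_3 = 2*91 + 9 = 191.
  i=4: a_4=11, p_4 = 11*1167 + 556 = 13393, q_4 = 11*191 + 91 = 2192.
  i=5: a_5=2, p_5 = 2*13393 + 1167 = 27953, q_5 = 2*2192 + 191 = 4575.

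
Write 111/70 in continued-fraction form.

[1; 1, 1, 2, 2, 2, 2]

Run the Euclidean algorithm on 111 and 70; the successive quotients are the partial quotients a_0, a_1, ... (each step inverts the fractional part left over by the previous one):
  111 = 1*70 + 41, so a_0 = 1.
  70 = 1*41 + 29, so a_1 = 1.
  41 = 1*29 + 12, so a_2 = 1.
  29 = 2*12 + 5, so a_3 = 2.
  12 = 2*5 + 2, so a_4 = 2.
  5 = 2*2 + 1, so a_5 = 2.
  2 = 2*1 + 0, so a_6 = 2.
The remainder reaches 0 after 7 divisions, so the expansion has 7 partial quotients, read off in order.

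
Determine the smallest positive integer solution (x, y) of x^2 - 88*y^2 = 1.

First expand sqrt(88) as a continued fraction. With x_i = (sqrt(88) + m_i)/d_i and (m_0, d_0) = (0, 1): a_0 = floor(sqrt(88)) = 9, since 9^2 = 81 <= 88 < 100 = 10^2.
Iterate m_{i+1} = d_i*a_i - m_i, d_{i+1} = (88 - m_{i+1}^2)/d_i, a_{i+1} = floor((a_0 + m_{i+1})/d_{i+1}):
  m_1 = 1*9 - 0 = 9, d_1 = (88 - 9^2)/1 = 7/1 = 7, a_1 = floor((9 + 9)/7) = 2.
  m_2 = 7*2 - 9 = 5, d_2 = (88 - 5^2)/7 = 63/7 = 9, a_2 = floor((9 + 5)/9) = 1.
  m_3 = 9*1 - 5 = 4, d_3 = (88 - 4^2)/9 = 72/9 = 8, a_3 = floor((9 + 4)/8) = 1.
  m_4 = 8*1 - 4 = 4, d_4 = (88 - 4^2)/8 = 72/8 = 9, a_4 = floor((9 + 4)/9) = 1.
  m_5 = 9*1 - 4 = 5, d_5 = (88 - 5^2)/9 = 63/9 = 7, a_5 = floor((9 + 5)/7) = 2.
  m_6 = 7*2 - 5 = 9, d_6 = (88 - 9^2)/7 = 7/7 = 1, a_6 = floor((9 + 9)/1) = 18.
  m_7 = 1*18 - 9 = 9, d_7 = (88 - 9^2)/1 = 7/1 = 7: (m_7, d_7) = (m_1, d_1) = (9, 7), so from here the quotients repeat a_1, ..., a_6; the period length is 6.
So sqrt(88) = [9; (2, 1, 1, 1, 2, 18)] with period length k = 6.
k is even, so the fundamental solution of x^2 - 88y^2 = 1 is (p_{k-1}, q_{k-1}) = (p_5, q_5); compute convergents through index 5.
Convergents (p_i = a_i*p_{i-1} + p_{i-2}, q_i = a_i*q_{i-1} + q_{i-2} with p_{-2}=0, p_{-1}=1, q_{-2}=1, q_{-1}=0):
  i=0: a_0=9, p_0 = 9*1 + 0 = 9, q_0 = 9*0 + 1 = 1.
  i=1: a_1=2, p_1 = 2*9 + 1 = 19, q_1 = 2*1 + 0 = 2.
  i=2: a_2=1, p_2 = 1*19 + 9 = 28, q_2 = 1*2 + 1 = 3.
  i=3: a_3=1, p_3 = 1*28 + 19 = 47, q_3 = 1*3 + 2 = 5.
  i=4: a_4=1, p_4 = 1*47 + 28 = 75, q_4 = 1*5 + 3 = 8.
  i=5: a_5=2, p_5 = 2*75 + 47 = 197, q_5 = 2*8 + 5 = 21.
Check: 197^2 - 88*21^2 = 38809 - 38808 = 1, so (x, y) = (197, 21) solves the equation, and by the theorem it is the least positive solution.

(x, y) = (197, 21)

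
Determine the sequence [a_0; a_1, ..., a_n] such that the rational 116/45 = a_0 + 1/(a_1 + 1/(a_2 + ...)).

[2; 1, 1, 2, 1, 2, 2]

Run the Euclidean algorithm on 116 and 45; the successive quotients are the partial quotients a_0, a_1, ... (each step inverts the fractional part left over by the previous one):
  116 = 2*45 + 26, so a_0 = 2.
  45 = 1*26 + 19, so a_1 = 1.
  26 = 1*19 + 7, so a_2 = 1.
  19 = 2*7 + 5, so a_3 = 2.
  7 = 1*5 + 2, so a_4 = 1.
  5 = 2*2 + 1, so a_5 = 2.
  2 = 2*1 + 0, so a_6 = 2.
The remainder reaches 0 after 7 divisions, so the expansion has 7 partial quotients, read off in order.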